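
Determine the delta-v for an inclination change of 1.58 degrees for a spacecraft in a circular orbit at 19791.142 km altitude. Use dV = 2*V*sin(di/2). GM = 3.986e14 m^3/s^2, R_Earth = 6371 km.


r = 26162.1420 km = 2.6162142e+07 m
V = sqrt(mu/r) = 3903.3006 m/s
di = 1.58 deg = 0.0275762 rad
dV = 2*V*sin(di/2) = 2*3903.3006*sin(0.0137881)
dV = 107.6348 m/s = 0.1076348 km/s

0.1076 km/s


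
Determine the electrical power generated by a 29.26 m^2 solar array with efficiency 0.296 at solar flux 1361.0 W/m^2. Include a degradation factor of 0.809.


P = area * eta * S * degradation
P = 29.26 * 0.296 * 1361.0 * 0.809
P = 9536.1413 W

9536.1413 W


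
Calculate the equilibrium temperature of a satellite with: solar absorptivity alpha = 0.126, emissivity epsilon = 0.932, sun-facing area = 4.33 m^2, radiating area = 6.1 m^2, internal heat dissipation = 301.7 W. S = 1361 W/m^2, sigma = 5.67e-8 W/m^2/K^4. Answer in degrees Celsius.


Numerator = alpha*S*A_sun + Q_int = 0.126*1361*4.33 + 301.7 = 1044.2344 W
Denominator = eps*sigma*A_rad = 0.932*5.67e-8*6.1 = 3.2235084e-07 W/K^4
T^4 = 3.2394343e+09 K^4
T = 238.5708 K = -34.5792 C

-34.5792 degrees Celsius


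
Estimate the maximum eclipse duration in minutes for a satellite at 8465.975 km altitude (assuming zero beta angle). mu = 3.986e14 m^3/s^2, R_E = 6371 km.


r = 14836.9750 km
T = 299.7630 min
Eclipse fraction = arcsin(R_E/r)/pi = arcsin(6371.0000/14836.9750)/pi
= arcsin(0.4294002)/pi = 0.141275
Eclipse duration = 0.141275 * 299.7630 = 42.3490 min

42.3490 minutes


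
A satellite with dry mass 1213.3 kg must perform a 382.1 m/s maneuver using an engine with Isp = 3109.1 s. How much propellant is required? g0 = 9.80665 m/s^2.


ve = Isp * g0 = 3109.1 * 9.80665 = 30489.855515 m/s
mass ratio = exp(dv/ve) = exp(382.1/30489.855515) = 1.01261089
m_prop = m_dry * (mr - 1) = 1213.3 * (1.01261089 - 1)
m_prop = 15.3008 kg

15.3008 kg


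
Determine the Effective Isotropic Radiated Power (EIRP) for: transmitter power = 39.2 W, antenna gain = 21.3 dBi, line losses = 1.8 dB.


Pt = 39.2 W = 15.9329 dBW
EIRP = Pt_dBW + Gt - losses = 15.9329 + 21.3 - 1.8 = 35.4329 dBW

35.4329 dBW


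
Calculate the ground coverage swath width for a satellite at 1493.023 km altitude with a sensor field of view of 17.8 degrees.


FOV = 17.8 deg = 0.3106686 rad
swath = 2 * alt * tan(FOV/2) = 2 * 1493.023 * tan(0.1553343)
swath = 2 * 1493.023 * 0.1565958
swath = 467.6023 km

467.6023 km


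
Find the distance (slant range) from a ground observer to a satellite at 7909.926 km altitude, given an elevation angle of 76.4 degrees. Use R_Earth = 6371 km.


h = 7909.926 km, el = 76.4 deg
d = -R_E*sin(el) + sqrt((R_E*sin(el))^2 + 2*R_E*h + h^2)
d = -6371.0000*sin(1.3334) + sqrt((6371.0000*0.971961)^2 + 2*6371.0000*7909.926 + 7909.926^2)
d = 8009.7691 km

8009.7691 km


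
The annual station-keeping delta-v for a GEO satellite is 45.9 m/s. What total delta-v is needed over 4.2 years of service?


dV = rate * years = 45.9 * 4.2
dV = 192.7800 m/s

192.7800 m/s


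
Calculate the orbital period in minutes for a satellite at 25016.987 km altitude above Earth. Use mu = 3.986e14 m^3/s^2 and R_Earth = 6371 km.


r = 31387.9870 km = 3.1387987e+07 m
T = 2*pi*sqrt(r^3/mu) = 2*pi*sqrt(3.0923625e+22 / 3.986e14)
T = 55342.1997 s = 922.3700 min

922.3700 minutes


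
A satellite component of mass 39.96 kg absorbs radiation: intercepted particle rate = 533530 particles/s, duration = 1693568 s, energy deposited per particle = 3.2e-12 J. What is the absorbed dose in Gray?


Total energy deposited = rate * time * E_per
  = 533530 * 1693568 * 3.2e-12 = 2.8914 J
Dose = E_total / mass = 2.8914 / 39.96
Dose = 0.0723579 Gy

0.0724 Gy


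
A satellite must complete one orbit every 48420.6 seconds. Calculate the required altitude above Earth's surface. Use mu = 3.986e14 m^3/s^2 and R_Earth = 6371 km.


T = 48420.6 s
r = (mu*T^2/(4*pi^2))^(1/3) = (3.986e14 * 48420.6^2 / (4*pi^2))^(1/3)
r = 2.8713048e+07 m = 28713.0480 km
alt = r - R_E = 28713.0480 - 6371 = 22342.0480 km

22342.0480 km


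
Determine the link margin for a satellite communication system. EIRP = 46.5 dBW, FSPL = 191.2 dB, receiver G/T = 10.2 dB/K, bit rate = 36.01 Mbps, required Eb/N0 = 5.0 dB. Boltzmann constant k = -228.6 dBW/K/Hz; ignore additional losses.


C/N0 = EIRP - FSPL + G/T - k = 46.5 - 191.2 + 10.2 - (-228.6)
C/N0 = 94.1000 dB-Hz
R_b = 36.01 Mbps = 3.601e+07 bps -> 10*log10(R_b) = 75.5642 dB-Hz
Eb/N0 = C/N0 - 10*log10(R_b) = 94.1000 - 75.5642 = 18.5358 dB
Margin = Eb/N0 - Eb/N0_req = 18.5358 - 5.0 = 13.5358 dB (link closes)

13.5358 dB


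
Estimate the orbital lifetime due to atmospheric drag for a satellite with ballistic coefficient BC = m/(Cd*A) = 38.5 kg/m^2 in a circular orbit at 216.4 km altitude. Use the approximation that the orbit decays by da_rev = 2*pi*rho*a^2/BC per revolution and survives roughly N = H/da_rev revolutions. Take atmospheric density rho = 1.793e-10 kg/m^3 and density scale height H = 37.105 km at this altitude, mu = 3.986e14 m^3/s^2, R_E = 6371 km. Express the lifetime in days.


a = R_E + alt = 6587.4000 km = 6.5874e+06 m
da_rev = 2*pi*rho*a^2/BC = 2*pi*1.793e-10*(6.5874e+06)^2/38.5 = 1269.777126 m per revolution
N = H/da_rev = 37105.0000 m / 1269.777126 m = 29.2217 revolutions
P = 2*pi*sqrt(a^3/mu) = 5320.8654 s
lifetime = N*P = 29.2217 * 5320.8654 = 155484.5392 s = 1.7996 days

1.7996 days


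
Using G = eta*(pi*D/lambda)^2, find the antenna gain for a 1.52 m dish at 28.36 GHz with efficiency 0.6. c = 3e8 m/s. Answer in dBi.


lambda = c/f = 3e8 / 2.836e+10 = 0.01057828 m
G = eta*(pi*D/lambda)^2 = 0.6*(pi*1.52/0.01057828)^2
G = 122266.6788 (linear)
G = 10*log10(122266.6788) = 50.8731 dBi

50.8731 dBi


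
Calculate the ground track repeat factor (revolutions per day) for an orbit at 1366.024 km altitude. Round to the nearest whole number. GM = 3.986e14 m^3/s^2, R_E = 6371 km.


r = 7.737024e+06 m
T = 2*pi*sqrt(r^3/mu) = 6772.8606 s = 112.8810 min
revs/day = 1440 / 112.8810 = 12.7568
Rounded: 13 revolutions per day

13 revolutions per day


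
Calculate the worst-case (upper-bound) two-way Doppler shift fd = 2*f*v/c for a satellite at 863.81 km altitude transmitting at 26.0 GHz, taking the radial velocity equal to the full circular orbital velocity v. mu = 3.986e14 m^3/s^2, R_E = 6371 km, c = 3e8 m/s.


r = 7.23481e+06 m
v = sqrt(mu/r) = 7422.5833 m/s (worst-case radial velocity)
f = 26.0 GHz = 2.6e+10 Hz
fd = 2*f*v/c = 2*2.6e+10*7422.5833/3.0e+08
fd = 1.2865811e+06 Hz

1.2866e+06 Hz


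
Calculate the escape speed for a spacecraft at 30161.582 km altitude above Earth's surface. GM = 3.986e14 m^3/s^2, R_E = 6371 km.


r = 6371.0 + 30161.582 = 36532.5820 km = 3.6532582e+07 m
v_esc = sqrt(2*mu/r) = sqrt(2*3.986e14 / 3.6532582e+07)
v_esc = 4671.3613 m/s = 4.6714 km/s

4.6714 km/s


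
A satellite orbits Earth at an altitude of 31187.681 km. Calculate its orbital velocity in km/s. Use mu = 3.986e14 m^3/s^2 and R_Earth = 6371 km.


r = R_E + alt = 6371.0 + 31187.681 = 37558.6810 km = 3.7558681e+07 m
v = sqrt(mu/r) = sqrt(3.986e14 / 3.7558681e+07) = 3257.7180 m/s = 3.2577 km/s

3.2577 km/s


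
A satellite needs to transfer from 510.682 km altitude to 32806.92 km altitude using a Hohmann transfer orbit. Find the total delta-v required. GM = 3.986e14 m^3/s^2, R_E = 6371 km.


r1 = 6881.6820 km = 6.881682e+06 m
r2 = 39177.9200 km = 3.917792e+07 m
dv1 = sqrt(mu/r1)*(sqrt(2*r2/(r1+r2)) - 1) = 2315.8752 m/s
dv2 = sqrt(mu/r2)*(1 - sqrt(2*r1/(r1+r2))) = 1446.0729 m/s
total dv = |dv1| + |dv2| = 2315.8752 + 1446.0729 = 3761.9482 m/s = 3.7619 km/s

3.7619 km/s


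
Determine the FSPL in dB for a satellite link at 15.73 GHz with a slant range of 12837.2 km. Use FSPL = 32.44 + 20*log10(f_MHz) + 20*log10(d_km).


f = 15.73 GHz = 15730.0000 MHz
d = 12837.2 km
FSPL = 32.44 + 20*log10(15730.0000) + 20*log10(12837.2)
FSPL = 32.44 + 83.9346 + 82.1694
FSPL = 198.5440 dB

198.5440 dB


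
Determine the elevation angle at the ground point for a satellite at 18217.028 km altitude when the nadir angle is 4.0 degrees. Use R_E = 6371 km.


r = R_E + alt = 24588.0280 km
Law of sines in the satellite / Earth-center / ground-point triangle:
  sin(nadir)/R_E = sin(90 + el)/r  =>  cos(el) = (r/R_E)*sin(nadir)
cos(el) = (24588.0280 / 6371.0000) * sin(4.0 deg) = 0.2692158
el = arccos(0.2692158) = 74.3824 deg
(Earth-central angle = 90 - nadir - el = 11.6176 deg)

74.3824 degrees


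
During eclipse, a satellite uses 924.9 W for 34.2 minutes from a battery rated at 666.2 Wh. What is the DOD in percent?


E_used = P * t / 60 = 924.9 * 34.2 / 60 = 527.1930 Wh
DOD = E_used / E_total * 100 = 527.1930 / 666.2 * 100
DOD = 79.1343 %

79.1343 %


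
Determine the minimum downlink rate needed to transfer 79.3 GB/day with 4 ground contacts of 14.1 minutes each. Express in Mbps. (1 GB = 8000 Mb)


total contact time = 4 * 14.1 * 60 = 3384.0000 s
data = 79.3 GB = 634400.0000 Mb
rate = 634400.0000 / 3384.0000 = 187.4704 Mbps

187.4704 Mbps


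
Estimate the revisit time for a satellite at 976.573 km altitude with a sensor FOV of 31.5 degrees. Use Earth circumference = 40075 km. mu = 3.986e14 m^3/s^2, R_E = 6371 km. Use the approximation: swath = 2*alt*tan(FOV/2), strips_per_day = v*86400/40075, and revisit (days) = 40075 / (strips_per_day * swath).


swath = 2*976.573*tan(0.2748894) = 550.8441 km
v = sqrt(mu/r) = 7365.4060 m/s = 7.3654 km/s
strips/day = v*86400/40075 = 7.3654*86400/40075 = 15.8795
coverage/day = strips * swath = 15.8795 * 550.8441 = 8747.1312 km
revisit = 40075 / 8747.1312 = 4.5815 days

4.5815 days


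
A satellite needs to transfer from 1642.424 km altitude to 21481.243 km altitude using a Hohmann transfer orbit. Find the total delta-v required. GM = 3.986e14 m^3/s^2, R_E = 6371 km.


r1 = 8013.4240 km = 8.013424e+06 m
r2 = 27852.2430 km = 2.7852243e+07 m
dv1 = sqrt(mu/r1)*(sqrt(2*r2/(r1+r2)) - 1) = 1736.7533 m/s
dv2 = sqrt(mu/r2)*(1 - sqrt(2*r1/(r1+r2))) = 1254.1688 m/s
total dv = |dv1| + |dv2| = 1736.7533 + 1254.1688 = 2990.9221 m/s = 2.9909 km/s

2.9909 km/s


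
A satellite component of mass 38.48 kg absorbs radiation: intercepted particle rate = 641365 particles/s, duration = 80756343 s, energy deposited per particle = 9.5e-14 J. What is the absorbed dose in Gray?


Total energy deposited = rate * time * E_per
  = 641365 * 80756343 * 9.5e-14 = 4.9205 J
Dose = E_total / mass = 4.9205 / 38.48
Dose = 0.1278705 Gy

0.1279 Gy


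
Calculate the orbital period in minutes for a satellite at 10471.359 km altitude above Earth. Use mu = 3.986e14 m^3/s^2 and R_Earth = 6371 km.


r = 16842.3590 km = 1.6842359e+07 m
T = 2*pi*sqrt(r^3/mu) = 2*pi*sqrt(4.7775887e+21 / 3.986e14)
T = 21752.8218 s = 362.5470 min

362.5470 minutes


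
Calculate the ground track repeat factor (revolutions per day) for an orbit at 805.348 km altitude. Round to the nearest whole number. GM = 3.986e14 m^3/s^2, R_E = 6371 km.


r = 7.176348e+06 m
T = 2*pi*sqrt(r^3/mu) = 6050.1544 s = 100.8359 min
revs/day = 1440 / 100.8359 = 14.2806
Rounded: 14 revolutions per day

14 revolutions per day


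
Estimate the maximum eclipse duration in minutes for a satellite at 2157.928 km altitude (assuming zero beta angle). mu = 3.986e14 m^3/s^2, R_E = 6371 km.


r = 8528.9280 km
T = 130.6477 min
Eclipse fraction = arcsin(R_E/r)/pi = arcsin(6371.0000/8528.9280)/pi
= arcsin(0.7469872)/pi = 0.2685004
Eclipse duration = 0.2685004 * 130.6477 = 35.0789 min

35.0789 minutes


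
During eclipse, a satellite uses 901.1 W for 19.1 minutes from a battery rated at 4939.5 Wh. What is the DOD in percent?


E_used = P * t / 60 = 901.1 * 19.1 / 60 = 286.8502 Wh
DOD = E_used / E_total * 100 = 286.8502 / 4939.5 * 100
DOD = 5.8073 %

5.8073 %


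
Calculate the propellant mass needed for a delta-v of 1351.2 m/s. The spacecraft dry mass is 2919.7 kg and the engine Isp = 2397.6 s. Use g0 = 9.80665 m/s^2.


ve = Isp * g0 = 2397.6 * 9.80665 = 23512.424040 m/s
mass ratio = exp(dv/ve) = exp(1351.2/23512.424040) = 1.05915084
m_prop = m_dry * (mr - 1) = 2919.7 * (1.05915084 - 1)
m_prop = 172.7027 kg

172.7027 kg


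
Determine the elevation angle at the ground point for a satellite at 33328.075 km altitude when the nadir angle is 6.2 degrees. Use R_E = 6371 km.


r = R_E + alt = 39699.0750 km
Law of sines in the satellite / Earth-center / ground-point triangle:
  sin(nadir)/R_E = sin(90 + el)/r  =>  cos(el) = (r/R_E)*sin(nadir)
cos(el) = (39699.0750 / 6371.0000) * sin(6.2 deg) = 0.6729673
el = arccos(0.6729673) = 47.7035 deg
(Earth-central angle = 90 - nadir - el = 36.0965 deg)

47.7035 degrees


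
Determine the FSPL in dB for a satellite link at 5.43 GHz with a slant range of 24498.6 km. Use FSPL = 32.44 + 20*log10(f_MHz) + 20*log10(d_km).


f = 5.43 GHz = 5430.0000 MHz
d = 24498.6 km
FSPL = 32.44 + 20*log10(5430.0000) + 20*log10(24498.6)
FSPL = 32.44 + 74.6960 + 87.7828
FSPL = 194.9188 dB

194.9188 dB


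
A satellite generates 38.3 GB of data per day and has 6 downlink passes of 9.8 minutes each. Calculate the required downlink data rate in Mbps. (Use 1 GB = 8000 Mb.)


total contact time = 6 * 9.8 * 60 = 3528.0000 s
data = 38.3 GB = 306400.0000 Mb
rate = 306400.0000 / 3528.0000 = 86.8481 Mbps

86.8481 Mbps


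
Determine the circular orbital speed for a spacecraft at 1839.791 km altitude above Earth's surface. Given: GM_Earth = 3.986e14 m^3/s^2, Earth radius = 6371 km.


r = R_E + alt = 6371.0 + 1839.791 = 8210.7910 km = 8.210791e+06 m
v = sqrt(mu/r) = sqrt(3.986e14 / 8.210791e+06) = 6967.4867 m/s = 6.9675 km/s

6.9675 km/s


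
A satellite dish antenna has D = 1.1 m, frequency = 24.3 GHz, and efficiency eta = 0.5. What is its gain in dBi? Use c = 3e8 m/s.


lambda = c/f = 3e8 / 2.43e+10 = 0.01234568 m
G = eta*(pi*D/lambda)^2 = 0.5*(pi*1.1/0.01234568)^2
G = 39176.4571 (linear)
G = 10*log10(39176.4571) = 45.9303 dBi

45.9303 dBi


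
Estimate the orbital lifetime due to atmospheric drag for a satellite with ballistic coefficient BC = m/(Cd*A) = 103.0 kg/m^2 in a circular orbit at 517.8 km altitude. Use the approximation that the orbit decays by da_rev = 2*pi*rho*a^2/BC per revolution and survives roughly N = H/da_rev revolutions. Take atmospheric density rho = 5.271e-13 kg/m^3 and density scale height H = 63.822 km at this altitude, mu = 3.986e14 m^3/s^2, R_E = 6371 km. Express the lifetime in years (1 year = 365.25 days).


a = R_E + alt = 6888.8000 km = 6.8888e+06 m
da_rev = 2*pi*rho*a^2/BC = 2*pi*5.271e-13*(6.8888e+06)^2/103.0 = 1.525889 m per revolution
N = H/da_rev = 63822.0000 m / 1.525889 m = 41826.1218 revolutions
P = 2*pi*sqrt(a^3/mu) = 5690.1876 s
lifetime = N*P = 41826.1218 * 5690.1876 = 2.3799848e+08 s = 2754.6120 days
years = 2754.6120 / 365.25 = 7.5417 years

7.5417 years


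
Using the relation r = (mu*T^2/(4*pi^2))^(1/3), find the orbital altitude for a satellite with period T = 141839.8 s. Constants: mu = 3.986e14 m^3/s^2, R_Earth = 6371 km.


T = 141839.8 s
r = (mu*T^2/(4*pi^2))^(1/3) = (3.986e14 * 141839.8^2 / (4*pi^2))^(1/3)
r = 5.8783836e+07 m = 58783.8364 km
alt = r - R_E = 58783.8364 - 6371 = 52412.8364 km

52412.8364 km


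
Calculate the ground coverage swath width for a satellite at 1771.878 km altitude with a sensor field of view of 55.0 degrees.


FOV = 55.0 deg = 0.9599311 rad
swath = 2 * alt * tan(FOV/2) = 2 * 1771.878 * tan(0.4799655)
swath = 2 * 1771.878 * 0.5205671
swath = 1844.7626 km

1844.7626 km


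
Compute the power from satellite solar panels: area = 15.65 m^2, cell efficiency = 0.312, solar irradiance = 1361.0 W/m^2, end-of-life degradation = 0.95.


P = area * eta * S * degradation
P = 15.65 * 0.312 * 1361.0 * 0.95
P = 6313.2163 W

6313.2163 W


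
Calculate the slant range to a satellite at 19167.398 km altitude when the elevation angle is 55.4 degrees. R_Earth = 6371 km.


h = 19167.398 km, el = 55.4 deg
d = -R_E*sin(el) + sqrt((R_E*sin(el))^2 + 2*R_E*h + h^2)
d = -6371.0000*sin(0.9669124) + sqrt((6371.0000*0.8231364)^2 + 2*6371.0000*19167.398 + 19167.398^2)
d = 20036.6563 km

20036.6563 km


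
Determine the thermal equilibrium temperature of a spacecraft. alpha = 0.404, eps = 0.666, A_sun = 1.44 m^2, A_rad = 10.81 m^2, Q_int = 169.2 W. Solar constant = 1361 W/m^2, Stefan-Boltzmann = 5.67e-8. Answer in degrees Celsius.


Numerator = alpha*S*A_sun + Q_int = 0.404*1361*1.44 + 169.2 = 960.9754 W
Denominator = eps*sigma*A_rad = 0.666*5.67e-8*10.81 = 4.0820938e-07 W/K^4
T^4 = 2.3541236e+09 K^4
T = 220.2710 K = -52.8790 C

-52.8790 degrees Celsius


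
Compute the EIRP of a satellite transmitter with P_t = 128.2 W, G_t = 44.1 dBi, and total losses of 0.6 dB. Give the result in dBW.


Pt = 128.2 W = 21.0789 dBW
EIRP = Pt_dBW + Gt - losses = 21.0789 + 44.1 - 0.6 = 64.5789 dBW

64.5789 dBW


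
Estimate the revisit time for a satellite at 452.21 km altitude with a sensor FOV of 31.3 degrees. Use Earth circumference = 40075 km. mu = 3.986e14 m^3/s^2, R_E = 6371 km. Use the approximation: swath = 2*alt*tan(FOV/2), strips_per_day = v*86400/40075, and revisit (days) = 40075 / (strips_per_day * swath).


swath = 2*452.21*tan(0.273144) = 253.3696 km
v = sqrt(mu/r) = 7643.1834 m/s = 7.6432 km/s
strips/day = v*86400/40075 = 7.6432*86400/40075 = 16.4784
coverage/day = strips * swath = 16.4784 * 253.3696 = 4175.1202 km
revisit = 40075 / 4175.1202 = 9.5985 days

9.5985 days


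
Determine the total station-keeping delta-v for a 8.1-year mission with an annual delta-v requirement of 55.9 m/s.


dV = rate * years = 55.9 * 8.1
dV = 452.7900 m/s

452.7900 m/s


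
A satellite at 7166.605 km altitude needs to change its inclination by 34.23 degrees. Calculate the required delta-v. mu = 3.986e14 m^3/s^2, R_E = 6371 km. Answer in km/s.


r = 13537.6050 km = 1.3537605e+07 m
V = sqrt(mu/r) = 5426.2241 m/s
di = 34.23 deg = 0.5974262 rad
dV = 2*V*sin(di/2) = 2*5426.2241*sin(0.2987131)
dV = 3193.7729 m/s = 3.1938 km/s

3.1938 km/s


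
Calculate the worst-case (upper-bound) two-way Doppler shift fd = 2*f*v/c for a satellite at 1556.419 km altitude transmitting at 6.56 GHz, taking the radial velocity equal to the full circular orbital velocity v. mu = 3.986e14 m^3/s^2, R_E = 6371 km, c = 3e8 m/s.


r = 7.927419e+06 m
v = sqrt(mu/r) = 7090.9225 m/s (worst-case radial velocity)
f = 6.56 GHz = 6.56e+09 Hz
fd = 2*f*v/c = 2*6.56e+09*7090.9225/3.0e+08
fd = 310109.6786 Hz

310109.6786 Hz


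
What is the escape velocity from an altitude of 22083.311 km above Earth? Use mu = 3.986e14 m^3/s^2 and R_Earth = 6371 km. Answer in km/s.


r = 6371.0 + 22083.311 = 28454.3110 km = 2.8454311e+07 m
v_esc = sqrt(2*mu/r) = sqrt(2*3.986e14 / 2.8454311e+07)
v_esc = 5293.0940 m/s = 5.2931 km/s

5.2931 km/s


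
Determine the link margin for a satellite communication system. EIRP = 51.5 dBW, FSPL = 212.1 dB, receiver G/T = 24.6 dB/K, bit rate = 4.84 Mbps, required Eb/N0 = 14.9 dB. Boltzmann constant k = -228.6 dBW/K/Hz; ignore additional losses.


C/N0 = EIRP - FSPL + G/T - k = 51.5 - 212.1 + 24.6 - (-228.6)
C/N0 = 92.6000 dB-Hz
R_b = 4.84 Mbps = 4.84e+06 bps -> 10*log10(R_b) = 66.8485 dB-Hz
Eb/N0 = C/N0 - 10*log10(R_b) = 92.6000 - 66.8485 = 25.7515 dB
Margin = Eb/N0 - Eb/N0_req = 25.7515 - 14.9 = 10.8515 dB (link closes)

10.8515 dB


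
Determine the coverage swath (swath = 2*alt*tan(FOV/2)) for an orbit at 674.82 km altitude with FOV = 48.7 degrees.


FOV = 48.7 deg = 0.8499753 rad
swath = 2 * alt * tan(FOV/2) = 2 * 674.82 * tan(0.4249877)
swath = 2 * 674.82 * 0.4525683
swath = 610.8043 km

610.8043 km


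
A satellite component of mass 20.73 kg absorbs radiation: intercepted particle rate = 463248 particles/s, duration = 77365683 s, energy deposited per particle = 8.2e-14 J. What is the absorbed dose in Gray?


Total energy deposited = rate * time * E_per
  = 463248 * 77365683 * 8.2e-14 = 2.9388 J
Dose = E_total / mass = 2.9388 / 20.73
Dose = 0.1417674 Gy

0.1418 Gy


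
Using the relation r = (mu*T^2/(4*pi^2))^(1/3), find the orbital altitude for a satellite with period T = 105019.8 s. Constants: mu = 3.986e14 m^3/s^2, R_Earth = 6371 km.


T = 105019.8 s
r = (mu*T^2/(4*pi^2))^(1/3) = (3.986e14 * 105019.8^2 / (4*pi^2))^(1/3)
r = 4.8110512e+07 m = 48110.5118 km
alt = r - R_E = 48110.5118 - 6371 = 41739.5118 km

41739.5118 km


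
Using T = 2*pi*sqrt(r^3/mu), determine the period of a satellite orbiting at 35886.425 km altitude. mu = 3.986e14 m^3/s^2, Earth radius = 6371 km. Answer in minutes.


r = 42257.4250 km = 4.2257425e+07 m
T = 2*pi*sqrt(r^3/mu) = 2*pi*sqrt(7.545866e+22 / 3.986e14)
T = 86450.1528 s = 1440.8359 min

1440.8359 minutes


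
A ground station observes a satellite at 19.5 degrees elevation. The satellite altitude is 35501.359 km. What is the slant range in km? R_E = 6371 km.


h = 35501.359 km, el = 19.5 deg
d = -R_E*sin(el) + sqrt((R_E*sin(el))^2 + 2*R_E*h + h^2)
d = -6371.0000*sin(0.3403392) + sqrt((6371.0000*0.3338069)^2 + 2*6371.0000*35501.359 + 35501.359^2)
d = 39312.7614 km

39312.7614 km


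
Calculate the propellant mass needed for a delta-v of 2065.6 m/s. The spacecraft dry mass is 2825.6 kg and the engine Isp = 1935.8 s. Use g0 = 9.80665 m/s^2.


ve = Isp * g0 = 1935.8 * 9.80665 = 18983.713070 m/s
mass ratio = exp(dv/ve) = exp(2065.6/18983.713070) = 1.11494944
m_prop = m_dry * (mr - 1) = 2825.6 * (1.11494944 - 1)
m_prop = 324.8011 kg

324.8011 kg


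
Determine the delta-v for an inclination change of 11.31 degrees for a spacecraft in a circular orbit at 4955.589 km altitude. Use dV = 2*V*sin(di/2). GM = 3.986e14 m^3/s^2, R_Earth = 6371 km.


r = 11326.5890 km = 1.1326589e+07 m
V = sqrt(mu/r) = 5932.2450 m/s
di = 11.31 deg = 0.1973967 rad
dV = 2*V*sin(di/2) = 2*5932.2450*sin(0.09869837)
dV = 1169.1055 m/s = 1.1691 km/s

1.1691 km/s


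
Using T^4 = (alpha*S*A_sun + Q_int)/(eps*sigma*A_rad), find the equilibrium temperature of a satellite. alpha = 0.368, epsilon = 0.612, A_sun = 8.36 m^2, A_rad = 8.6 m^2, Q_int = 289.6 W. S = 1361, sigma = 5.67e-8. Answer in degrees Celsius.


Numerator = alpha*S*A_sun + Q_int = 0.368*1361*8.36 + 289.6 = 4476.6893 W
Denominator = eps*sigma*A_rad = 0.612*5.67e-8*8.6 = 2.9842344e-07 W/K^4
T^4 = 1.5001132e+10 K^4
T = 349.9702 K = 76.8202 C

76.8202 degrees Celsius


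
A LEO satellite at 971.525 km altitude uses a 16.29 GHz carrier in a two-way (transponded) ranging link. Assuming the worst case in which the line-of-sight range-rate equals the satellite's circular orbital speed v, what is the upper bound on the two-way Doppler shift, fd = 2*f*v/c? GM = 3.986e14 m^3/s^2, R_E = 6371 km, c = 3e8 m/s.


r = 7.342525e+06 m
v = sqrt(mu/r) = 7367.9374 m/s (worst-case radial velocity)
f = 16.29 GHz = 1.629e+10 Hz
fd = 2*f*v/c = 2*1.629e+10*7367.9374/3.0e+08
fd = 800158.0070 Hz

800158.0070 Hz


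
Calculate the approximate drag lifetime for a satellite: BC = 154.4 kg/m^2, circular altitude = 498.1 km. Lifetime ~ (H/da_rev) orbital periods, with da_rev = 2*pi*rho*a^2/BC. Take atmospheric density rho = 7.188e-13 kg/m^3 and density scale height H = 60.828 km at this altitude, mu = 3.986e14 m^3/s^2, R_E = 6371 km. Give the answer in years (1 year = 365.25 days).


a = R_E + alt = 6869.1000 km = 6.8691e+06 m
da_rev = 2*pi*rho*a^2/BC = 2*pi*7.188e-13*(6.8691e+06)^2/154.4 = 1.380195 m per revolution
N = H/da_rev = 60828.0000 m / 1.380195 m = 44072.0466 revolutions
P = 2*pi*sqrt(a^3/mu) = 5665.7966 s
lifetime = N*P = 44072.0466 * 5665.7966 = 2.4970325e+08 s = 2890.0839 days
years = 2890.0839 / 365.25 = 7.9126 years

7.9126 years


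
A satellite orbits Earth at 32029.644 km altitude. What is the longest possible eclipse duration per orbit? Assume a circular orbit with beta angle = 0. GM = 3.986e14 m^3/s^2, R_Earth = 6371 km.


r = 38400.6440 km
T = 1248.1527 min
Eclipse fraction = arcsin(R_E/r)/pi = arcsin(6371.0000/38400.6440)/pi
= arcsin(0.1659087)/pi = 0.0530557
Eclipse duration = 0.0530557 * 1248.1527 = 66.2216 min

66.2216 minutes


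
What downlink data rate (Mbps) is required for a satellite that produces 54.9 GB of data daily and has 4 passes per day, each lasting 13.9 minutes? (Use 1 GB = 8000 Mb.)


total contact time = 4 * 13.9 * 60 = 3336.0000 s
data = 54.9 GB = 439200.0000 Mb
rate = 439200.0000 / 3336.0000 = 131.6547 Mbps

131.6547 Mbps


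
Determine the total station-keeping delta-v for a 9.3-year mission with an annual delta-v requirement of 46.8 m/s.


dV = rate * years = 46.8 * 9.3
dV = 435.2400 m/s

435.2400 m/s


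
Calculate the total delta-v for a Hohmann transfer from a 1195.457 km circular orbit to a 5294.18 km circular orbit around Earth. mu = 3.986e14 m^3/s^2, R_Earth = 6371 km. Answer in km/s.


r1 = 7566.4570 km = 7.566457e+06 m
r2 = 11665.1800 km = 1.166518e+07 m
dv1 = sqrt(mu/r1)*(sqrt(2*r2/(r1+r2)) - 1) = 736.1088 m/s
dv2 = sqrt(mu/r2)*(1 - sqrt(2*r1/(r1+r2))) = 660.1908 m/s
total dv = |dv1| + |dv2| = 736.1088 + 660.1908 = 1396.2996 m/s = 1.3963 km/s

1.3963 km/s


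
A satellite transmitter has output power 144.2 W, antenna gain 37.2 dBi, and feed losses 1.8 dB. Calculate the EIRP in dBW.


Pt = 144.2 W = 21.5897 dBW
EIRP = Pt_dBW + Gt - losses = 21.5897 + 37.2 - 1.8 = 56.9897 dBW

56.9897 dBW


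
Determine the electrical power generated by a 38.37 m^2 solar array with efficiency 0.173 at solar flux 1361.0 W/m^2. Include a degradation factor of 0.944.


P = area * eta * S * degradation
P = 38.37 * 0.173 * 1361.0 * 0.944
P = 8528.4090 W

8528.4090 W


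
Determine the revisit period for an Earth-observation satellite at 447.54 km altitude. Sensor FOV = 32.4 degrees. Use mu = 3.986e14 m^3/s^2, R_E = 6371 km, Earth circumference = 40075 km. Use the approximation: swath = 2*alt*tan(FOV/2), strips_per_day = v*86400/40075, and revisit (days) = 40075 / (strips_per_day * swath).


swath = 2*447.54*tan(0.2827433) = 260.0448 km
v = sqrt(mu/r) = 7645.8003 m/s = 7.6458 km/s
strips/day = v*86400/40075 = 7.6458*86400/40075 = 16.4840
coverage/day = strips * swath = 16.4840 * 260.0448 = 4286.5836 km
revisit = 40075 / 4286.5836 = 9.3489 days

9.3489 days


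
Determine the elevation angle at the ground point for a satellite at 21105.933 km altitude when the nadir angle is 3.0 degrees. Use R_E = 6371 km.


r = R_E + alt = 27476.9330 km
Law of sines in the satellite / Earth-center / ground-point triangle:
  sin(nadir)/R_E = sin(90 + el)/r  =>  cos(el) = (r/R_E)*sin(nadir)
cos(el) = (27476.9330 / 6371.0000) * sin(3.0 deg) = 0.2257152
el = arccos(0.2257152) = 76.9551 deg
(Earth-central angle = 90 - nadir - el = 10.0449 deg)

76.9551 degrees


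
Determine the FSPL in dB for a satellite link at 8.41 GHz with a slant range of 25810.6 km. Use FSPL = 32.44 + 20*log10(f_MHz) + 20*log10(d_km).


f = 8.41 GHz = 8410.0000 MHz
d = 25810.6 km
FSPL = 32.44 + 20*log10(8410.0000) + 20*log10(25810.6)
FSPL = 32.44 + 78.4959 + 88.2360
FSPL = 199.1719 dB

199.1719 dB


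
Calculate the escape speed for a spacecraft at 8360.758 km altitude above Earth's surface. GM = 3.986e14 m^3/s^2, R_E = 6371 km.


r = 6371.0 + 8360.758 = 14731.7580 km = 1.4731758e+07 m
v_esc = sqrt(2*mu/r) = sqrt(2*3.986e14 / 1.4731758e+07)
v_esc = 7356.2479 m/s = 7.3562 km/s

7.3562 km/s


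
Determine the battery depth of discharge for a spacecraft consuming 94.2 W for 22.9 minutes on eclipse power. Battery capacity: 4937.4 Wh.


E_used = P * t / 60 = 94.2 * 22.9 / 60 = 35.9530 Wh
DOD = E_used / E_total * 100 = 35.9530 / 4937.4 * 100
DOD = 0.7281768 %

0.7282 %


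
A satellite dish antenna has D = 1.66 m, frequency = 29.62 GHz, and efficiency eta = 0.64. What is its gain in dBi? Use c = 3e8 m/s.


lambda = c/f = 3e8 / 2.962e+10 = 0.01012829 m
G = eta*(pi*D/lambda)^2 = 0.64*(pi*1.66/0.01012829)^2
G = 169677.2022 (linear)
G = 10*log10(169677.2022) = 52.2962 dBi

52.2962 dBi


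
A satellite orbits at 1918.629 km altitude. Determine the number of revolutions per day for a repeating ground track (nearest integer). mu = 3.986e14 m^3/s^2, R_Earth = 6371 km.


r = 8.289629e+06 m
T = 2*pi*sqrt(r^3/mu) = 7511.2785 s = 125.1880 min
revs/day = 1440 / 125.1880 = 11.5027
Rounded: 12 revolutions per day

12 revolutions per day


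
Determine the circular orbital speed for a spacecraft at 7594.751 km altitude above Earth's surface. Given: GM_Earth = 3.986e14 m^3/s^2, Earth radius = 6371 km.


r = R_E + alt = 6371.0 + 7594.751 = 13965.7510 km = 1.3965751e+07 m
v = sqrt(mu/r) = sqrt(3.986e14 / 1.3965751e+07) = 5342.4012 m/s = 5.3424 km/s

5.3424 km/s


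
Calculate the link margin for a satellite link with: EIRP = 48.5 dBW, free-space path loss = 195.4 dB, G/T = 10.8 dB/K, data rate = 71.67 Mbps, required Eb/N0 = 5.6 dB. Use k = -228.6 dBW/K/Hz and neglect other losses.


C/N0 = EIRP - FSPL + G/T - k = 48.5 - 195.4 + 10.8 - (-228.6)
C/N0 = 92.5000 dB-Hz
R_b = 71.67 Mbps = 7.167e+07 bps -> 10*log10(R_b) = 78.5534 dB-Hz
Eb/N0 = C/N0 - 10*log10(R_b) = 92.5000 - 78.5534 = 13.9466 dB
Margin = Eb/N0 - Eb/N0_req = 13.9466 - 5.6 = 8.3466 dB (link closes)

8.3466 dB


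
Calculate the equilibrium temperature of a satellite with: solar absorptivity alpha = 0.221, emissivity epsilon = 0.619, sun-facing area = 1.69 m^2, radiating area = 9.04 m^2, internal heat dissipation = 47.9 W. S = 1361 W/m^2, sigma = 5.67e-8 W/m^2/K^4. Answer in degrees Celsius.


Numerator = alpha*S*A_sun + Q_int = 0.221*1361*1.69 + 47.9 = 556.2199 W
Denominator = eps*sigma*A_rad = 0.619*5.67e-8*9.04 = 3.1727959e-07 W/K^4
T^4 = 1.7530907e+09 K^4
T = 204.6214 K = -68.5286 C

-68.5286 degrees Celsius


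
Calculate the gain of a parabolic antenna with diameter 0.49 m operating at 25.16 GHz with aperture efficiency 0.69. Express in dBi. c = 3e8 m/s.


lambda = c/f = 3e8 / 2.516e+10 = 0.01192369 m
G = eta*(pi*D/lambda)^2 = 0.69*(pi*0.49/0.01192369)^2
G = 11500.5804 (linear)
G = 10*log10(11500.5804) = 40.6072 dBi

40.6072 dBi


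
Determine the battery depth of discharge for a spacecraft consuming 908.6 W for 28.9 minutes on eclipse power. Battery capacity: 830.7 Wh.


E_used = P * t / 60 = 908.6 * 28.9 / 60 = 437.6423 Wh
DOD = E_used / E_total * 100 = 437.6423 / 830.7 * 100
DOD = 52.6836 %

52.6836 %


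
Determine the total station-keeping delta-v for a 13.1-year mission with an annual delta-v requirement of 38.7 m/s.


dV = rate * years = 38.7 * 13.1
dV = 506.9700 m/s

506.9700 m/s


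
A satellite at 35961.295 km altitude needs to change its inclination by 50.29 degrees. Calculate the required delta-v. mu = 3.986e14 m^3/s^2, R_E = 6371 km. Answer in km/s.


r = 42332.2950 km = 4.2332295e+07 m
V = sqrt(mu/r) = 3068.5467 m/s
di = 50.29 deg = 0.8777261 rad
dV = 2*V*sin(di/2) = 2*3068.5467*sin(0.438863)
dV = 2607.7156 m/s = 2.6077 km/s

2.6077 km/s


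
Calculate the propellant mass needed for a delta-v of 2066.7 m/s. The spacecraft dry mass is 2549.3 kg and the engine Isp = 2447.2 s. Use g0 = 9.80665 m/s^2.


ve = Isp * g0 = 2447.2 * 9.80665 = 23998.833880 m/s
mass ratio = exp(dv/ve) = exp(2066.7/23998.833880) = 1.08993350
m_prop = m_dry * (mr - 1) = 2549.3 * (1.08993350 - 1)
m_prop = 229.2675 kg

229.2675 kg


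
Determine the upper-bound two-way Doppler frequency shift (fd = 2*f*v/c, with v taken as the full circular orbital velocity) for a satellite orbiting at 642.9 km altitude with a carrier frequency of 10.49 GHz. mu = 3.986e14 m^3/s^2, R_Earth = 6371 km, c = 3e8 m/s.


r = 7.0139e+06 m
v = sqrt(mu/r) = 7538.5681 m/s (worst-case radial velocity)
f = 10.49 GHz = 1.049e+10 Hz
fd = 2*f*v/c = 2*1.049e+10*7538.5681/3.0e+08
fd = 527197.1957 Hz

527197.1957 Hz


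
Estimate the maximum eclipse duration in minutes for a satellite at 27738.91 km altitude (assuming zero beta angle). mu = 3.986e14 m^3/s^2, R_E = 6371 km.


r = 34109.9100 km
T = 1044.9147 min
Eclipse fraction = arcsin(R_E/r)/pi = arcsin(6371.0000/34109.9100)/pi
= arcsin(0.1867786)/pi = 0.05980469
Eclipse duration = 0.05980469 * 1044.9147 = 62.4908 min

62.4908 minutes


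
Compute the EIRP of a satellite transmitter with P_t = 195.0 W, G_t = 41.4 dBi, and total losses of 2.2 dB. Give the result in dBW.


Pt = 195.0 W = 22.9003 dBW
EIRP = Pt_dBW + Gt - losses = 22.9003 + 41.4 - 2.2 = 62.1003 dBW

62.1003 dBW


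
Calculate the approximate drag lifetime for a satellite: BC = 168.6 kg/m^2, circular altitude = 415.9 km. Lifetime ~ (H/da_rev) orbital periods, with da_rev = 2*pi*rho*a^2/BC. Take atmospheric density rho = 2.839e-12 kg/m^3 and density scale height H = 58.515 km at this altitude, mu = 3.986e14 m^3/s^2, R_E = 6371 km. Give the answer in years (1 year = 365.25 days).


a = R_E + alt = 6786.9000 km = 6.7869e+06 m
da_rev = 2*pi*rho*a^2/BC = 2*pi*2.839e-12*(6.7869e+06)^2/168.6 = 4.873384 m per revolution
N = H/da_rev = 58515.0000 m / 4.873384 m = 12007.0583 revolutions
P = 2*pi*sqrt(a^3/mu) = 5564.4007 s
lifetime = N*P = 12007.0583 * 5564.4007 = 6.6812083e+07 s = 773.2880 days
years = 773.2880 / 365.25 = 2.1171 years

2.1171 years


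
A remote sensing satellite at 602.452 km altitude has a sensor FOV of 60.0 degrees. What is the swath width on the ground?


FOV = 60.0 deg = 1.0472 rad
swath = 2 * alt * tan(FOV/2) = 2 * 602.452 * tan(0.5235988)
swath = 2 * 602.452 * 0.5773503
swath = 695.6516 km

695.6516 km


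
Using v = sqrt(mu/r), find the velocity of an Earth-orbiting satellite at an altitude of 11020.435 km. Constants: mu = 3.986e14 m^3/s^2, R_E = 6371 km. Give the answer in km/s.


r = R_E + alt = 6371.0 + 11020.435 = 17391.4350 km = 1.7391435e+07 m
v = sqrt(mu/r) = sqrt(3.986e14 / 1.7391435e+07) = 4787.4135 m/s = 4.7874 km/s

4.7874 km/s


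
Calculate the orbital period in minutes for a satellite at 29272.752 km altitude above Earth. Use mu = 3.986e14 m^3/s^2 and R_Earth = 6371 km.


r = 35643.7520 km = 3.5643752e+07 m
T = 2*pi*sqrt(r^3/mu) = 2*pi*sqrt(4.5284569e+22 / 3.986e14)
T = 66970.9317 s = 1116.1822 min

1116.1822 minutes


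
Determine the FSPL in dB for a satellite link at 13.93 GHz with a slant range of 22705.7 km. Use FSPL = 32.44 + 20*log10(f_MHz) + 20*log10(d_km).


f = 13.93 GHz = 13930.0000 MHz
d = 22705.7 km
FSPL = 32.44 + 20*log10(13930.0000) + 20*log10(22705.7)
FSPL = 32.44 + 82.8790 + 87.1227
FSPL = 202.4417 dB

202.4417 dB


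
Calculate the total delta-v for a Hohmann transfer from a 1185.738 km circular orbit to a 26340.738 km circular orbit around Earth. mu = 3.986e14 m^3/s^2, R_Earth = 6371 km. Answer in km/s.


r1 = 7556.7380 km = 7.556738e+06 m
r2 = 32711.7380 km = 3.2711738e+07 m
dv1 = sqrt(mu/r1)*(sqrt(2*r2/(r1+r2)) - 1) = 1994.5723 m/s
dv2 = sqrt(mu/r2)*(1 - sqrt(2*r1/(r1+r2))) = 1352.1994 m/s
total dv = |dv1| + |dv2| = 1994.5723 + 1352.1994 = 3346.7717 m/s = 3.3468 km/s

3.3468 km/s


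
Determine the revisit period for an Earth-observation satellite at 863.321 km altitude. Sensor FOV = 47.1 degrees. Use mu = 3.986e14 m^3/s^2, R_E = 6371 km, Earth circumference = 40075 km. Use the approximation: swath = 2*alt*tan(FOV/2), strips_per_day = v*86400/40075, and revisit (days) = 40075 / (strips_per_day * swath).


swath = 2*863.321*tan(0.411025) = 752.5576 km
v = sqrt(mu/r) = 7422.8342 m/s = 7.4228 km/s
strips/day = v*86400/40075 = 7.4228*86400/40075 = 16.0033
coverage/day = strips * swath = 16.0033 * 752.5576 = 12043.4175 km
revisit = 40075 / 12043.4175 = 3.3275 days

3.3275 days


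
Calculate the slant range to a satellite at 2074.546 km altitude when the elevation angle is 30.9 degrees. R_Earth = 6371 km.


h = 2074.546 km, el = 30.9 deg
d = -R_E*sin(el) + sqrt((R_E*sin(el))^2 + 2*R_E*h + h^2)
d = -6371.0000*sin(0.5393067) + sqrt((6371.0000*0.5135413)^2 + 2*6371.0000*2074.546 + 2074.546^2)
d = 3165.7821 km

3165.7821 km


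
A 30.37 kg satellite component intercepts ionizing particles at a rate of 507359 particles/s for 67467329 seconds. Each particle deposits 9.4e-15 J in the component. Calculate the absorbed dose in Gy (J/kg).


Total energy deposited = rate * time * E_per
  = 507359 * 67467329 * 9.4e-15 = 0.3217635 J
Dose = E_total / mass = 0.3217635 / 30.37
Dose = 0.01059478 Gy

0.0106 Gy


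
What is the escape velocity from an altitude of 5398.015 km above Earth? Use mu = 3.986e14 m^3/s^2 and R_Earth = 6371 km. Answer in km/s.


r = 6371.0 + 5398.015 = 11769.0150 km = 1.1769015e+07 m
v_esc = sqrt(2*mu/r) = sqrt(2*3.986e14 / 1.1769015e+07)
v_esc = 8230.2606 m/s = 8.2303 km/s

8.2303 km/s


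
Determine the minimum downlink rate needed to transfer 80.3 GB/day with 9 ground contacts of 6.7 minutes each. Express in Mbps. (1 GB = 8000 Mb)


total contact time = 9 * 6.7 * 60 = 3618.0000 s
data = 80.3 GB = 642400.0000 Mb
rate = 642400.0000 / 3618.0000 = 177.5567 Mbps

177.5567 Mbps


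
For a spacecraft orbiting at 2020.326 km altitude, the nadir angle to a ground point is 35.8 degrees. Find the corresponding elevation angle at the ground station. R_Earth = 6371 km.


r = R_E + alt = 8391.3260 km
Law of sines in the satellite / Earth-center / ground-point triangle:
  sin(nadir)/R_E = sin(90 + el)/r  =>  cos(el) = (r/R_E)*sin(nadir)
cos(el) = (8391.3260 / 6371.0000) * sin(35.8 deg) = 0.7704553
el = arccos(0.7704553) = 39.6052 deg
(Earth-central angle = 90 - nadir - el = 14.5948 deg)

39.6052 degrees


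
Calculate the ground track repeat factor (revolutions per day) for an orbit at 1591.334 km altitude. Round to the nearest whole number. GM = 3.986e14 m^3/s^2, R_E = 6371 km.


r = 7.962334e+06 m
T = 2*pi*sqrt(r^3/mu) = 7070.8530 s = 117.8475 min
revs/day = 1440 / 117.8475 = 12.2192
Rounded: 12 revolutions per day

12 revolutions per day


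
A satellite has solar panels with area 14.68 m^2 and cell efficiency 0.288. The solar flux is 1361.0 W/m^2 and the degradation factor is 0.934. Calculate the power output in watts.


P = area * eta * S * degradation
P = 14.68 * 0.288 * 1361.0 * 0.934
P = 5374.3203 W

5374.3203 W


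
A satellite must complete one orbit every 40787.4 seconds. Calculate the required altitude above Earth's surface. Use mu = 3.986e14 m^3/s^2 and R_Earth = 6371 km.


T = 40787.4 s
r = (mu*T^2/(4*pi^2))^(1/3) = (3.986e14 * 40787.4^2 / (4*pi^2))^(1/3)
r = 2.5610017e+07 m = 25610.0170 km
alt = r - R_E = 25610.0170 - 6371 = 19239.0170 km

19239.0170 km


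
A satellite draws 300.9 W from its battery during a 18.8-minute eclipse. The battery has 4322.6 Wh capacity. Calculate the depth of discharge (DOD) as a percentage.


E_used = P * t / 60 = 300.9 * 18.8 / 60 = 94.2820 Wh
DOD = E_used / E_total * 100 = 94.2820 / 4322.6 * 100
DOD = 2.1811 %

2.1811 %


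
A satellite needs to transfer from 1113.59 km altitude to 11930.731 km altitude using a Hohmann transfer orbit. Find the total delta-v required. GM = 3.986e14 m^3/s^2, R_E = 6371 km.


r1 = 7484.5900 km = 7.48459e+06 m
r2 = 18301.7310 km = 1.8301731e+07 m
dv1 = sqrt(mu/r1)*(sqrt(2*r2/(r1+r2)) - 1) = 1396.9514 m/s
dv2 = sqrt(mu/r2)*(1 - sqrt(2*r1/(r1+r2))) = 1111.1218 m/s
total dv = |dv1| + |dv2| = 1396.9514 + 1111.1218 = 2508.0732 m/s = 2.5081 km/s

2.5081 km/s


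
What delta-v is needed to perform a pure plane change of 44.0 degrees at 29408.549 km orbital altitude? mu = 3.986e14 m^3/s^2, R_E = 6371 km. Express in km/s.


r = 35779.5490 km = 3.5779549e+07 m
V = sqrt(mu/r) = 3337.7301 m/s
di = 44.0 deg = 0.7679449 rad
dV = 2*V*sin(di/2) = 2*3337.7301*sin(0.3839724)
dV = 2500.6714 m/s = 2.5007 km/s

2.5007 km/s


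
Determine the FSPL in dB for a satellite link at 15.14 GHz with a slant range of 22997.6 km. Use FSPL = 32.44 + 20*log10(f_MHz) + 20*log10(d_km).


f = 15.14 GHz = 15140.0000 MHz
d = 22997.6 km
FSPL = 32.44 + 20*log10(15140.0000) + 20*log10(22997.6)
FSPL = 32.44 + 83.6025 + 87.2337
FSPL = 203.2762 dB

203.2762 dB


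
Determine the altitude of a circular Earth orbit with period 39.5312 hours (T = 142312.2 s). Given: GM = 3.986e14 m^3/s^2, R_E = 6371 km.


T = 142312.2 s
r = (mu*T^2/(4*pi^2))^(1/3) = (3.986e14 * 142312.2^2 / (4*pi^2))^(1/3)
r = 5.8914284e+07 m = 58914.2845 km
alt = r - R_E = 58914.2845 - 6371 = 52543.2845 km

52543.2845 km


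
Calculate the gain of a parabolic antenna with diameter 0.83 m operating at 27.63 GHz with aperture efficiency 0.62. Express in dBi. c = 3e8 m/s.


lambda = c/f = 3e8 / 2.763e+10 = 0.01085776 m
G = eta*(pi*D/lambda)^2 = 0.62*(pi*0.83/0.01085776)^2
G = 35757.4780 (linear)
G = 10*log10(35757.4780) = 45.5337 dBi

45.5337 dBi
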